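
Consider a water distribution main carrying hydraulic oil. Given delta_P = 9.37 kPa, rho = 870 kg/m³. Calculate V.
Formula: V = \sqrt{\frac{2 \Delta P}{\rho}}
V = √(2·(9.37·1000)/870) = 4.641 m/s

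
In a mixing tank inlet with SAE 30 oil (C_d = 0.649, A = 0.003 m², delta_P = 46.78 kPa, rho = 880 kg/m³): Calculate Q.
Formula: Q = C_d A \sqrt{\frac{2 \Delta P}{\rho}}
Q = 0.649·0.003·√(2·(46.78·1000)/880)·1000 = 20.08 L/s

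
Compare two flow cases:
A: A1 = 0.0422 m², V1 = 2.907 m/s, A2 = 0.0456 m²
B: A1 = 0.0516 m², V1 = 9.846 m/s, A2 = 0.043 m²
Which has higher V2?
V2(A) = 2.69 m/s, V2(B) = 11.82 m/s. Answer: B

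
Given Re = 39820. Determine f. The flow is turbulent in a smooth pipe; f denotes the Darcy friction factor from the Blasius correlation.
Formula: f = \frac{0.316}{Re^{0.25}}
f = 0.316/39820^0.25 = 0.02237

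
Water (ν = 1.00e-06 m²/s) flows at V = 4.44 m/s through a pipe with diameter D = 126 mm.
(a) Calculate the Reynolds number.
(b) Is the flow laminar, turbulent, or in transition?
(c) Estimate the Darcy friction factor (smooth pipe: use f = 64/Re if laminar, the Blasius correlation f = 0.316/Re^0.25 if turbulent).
(a) Re = V·D/ν = 4.44·0.126/1.00e-06 = 559440
(b) Flow regime: turbulent (Re > 4000)
(c) Friction factor: f = 0.316/Re^0.25 = 0.316/559440^0.25 = 0.01155 (Blasius is strictly valid for Re ≲ 1e5; used here as the smooth-pipe estimate the problem specifies)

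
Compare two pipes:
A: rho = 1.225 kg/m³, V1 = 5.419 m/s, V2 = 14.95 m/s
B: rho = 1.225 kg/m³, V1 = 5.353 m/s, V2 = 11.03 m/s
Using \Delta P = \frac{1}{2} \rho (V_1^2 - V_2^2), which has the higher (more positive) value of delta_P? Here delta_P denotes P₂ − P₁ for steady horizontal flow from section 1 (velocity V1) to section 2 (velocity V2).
delta_P(A) = -0.1189 kPa, delta_P(B) = -0.05697 kPa. Answer: B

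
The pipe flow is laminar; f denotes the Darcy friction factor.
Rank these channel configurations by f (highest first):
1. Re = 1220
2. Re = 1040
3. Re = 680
Case 1: f = 0.05246
Case 2: f = 0.06154
Case 3: f = 0.09412
Ranking (highest first): 3, 2, 1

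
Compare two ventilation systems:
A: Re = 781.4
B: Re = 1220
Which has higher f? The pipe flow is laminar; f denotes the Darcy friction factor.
f(A) = 0.0819, f(B) = 0.05246. Answer: A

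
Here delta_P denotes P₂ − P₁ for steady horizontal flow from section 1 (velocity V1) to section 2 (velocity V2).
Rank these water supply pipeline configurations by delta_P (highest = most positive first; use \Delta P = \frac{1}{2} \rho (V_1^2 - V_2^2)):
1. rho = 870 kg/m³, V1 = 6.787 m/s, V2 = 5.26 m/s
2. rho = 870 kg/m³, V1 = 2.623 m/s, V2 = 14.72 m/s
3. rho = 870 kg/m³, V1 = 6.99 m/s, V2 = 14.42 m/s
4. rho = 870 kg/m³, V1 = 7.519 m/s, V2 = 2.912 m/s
Case 1: delta_P = 8.002 kPa
Case 2: delta_P = -91.26 kPa
Case 3: delta_P = -69.2 kPa
Case 4: delta_P = 20.9 kPa
Ranking (highest first): 4, 1, 3, 2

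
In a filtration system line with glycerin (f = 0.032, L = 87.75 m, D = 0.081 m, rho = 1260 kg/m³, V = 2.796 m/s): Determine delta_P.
Formula: \Delta P = f \frac{L}{D} \frac{\rho V^2}{2}
delta_P = 0.032·(87.75/0.081)·0.5·1260·2.796²/1000 = 170.7 kPa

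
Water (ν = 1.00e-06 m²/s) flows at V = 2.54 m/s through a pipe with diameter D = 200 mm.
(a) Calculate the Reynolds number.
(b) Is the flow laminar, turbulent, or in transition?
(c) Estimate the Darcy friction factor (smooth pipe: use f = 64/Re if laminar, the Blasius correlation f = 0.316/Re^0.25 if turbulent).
(a) Re = V·D/ν = 2.54·0.2/1.00e-06 = 508000
(b) Flow regime: turbulent (Re > 4000)
(c) Friction factor: f = 0.316/Re^0.25 = 0.316/508000^0.25 = 0.01184 (Blasius is strictly valid for Re ≲ 1e5; used here as the smooth-pipe estimate the problem specifies)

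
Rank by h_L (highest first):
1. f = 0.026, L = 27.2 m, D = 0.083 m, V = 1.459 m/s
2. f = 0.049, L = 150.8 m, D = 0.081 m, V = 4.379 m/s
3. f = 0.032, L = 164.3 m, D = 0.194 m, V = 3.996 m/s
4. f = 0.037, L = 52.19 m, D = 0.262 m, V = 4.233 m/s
Case 1: h_L = 0.9244 m
Case 2: h_L = 89.16 m
Case 3: h_L = 22.06 m
Case 4: h_L = 6.731 m
Ranking (highest first): 2, 3, 4, 1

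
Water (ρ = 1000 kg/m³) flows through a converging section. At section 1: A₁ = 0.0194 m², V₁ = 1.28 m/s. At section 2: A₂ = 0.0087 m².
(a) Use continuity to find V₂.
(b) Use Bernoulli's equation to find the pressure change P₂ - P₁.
(a) Continuity: A₁V₁=A₂V₂ -> V₂=A₁V₁/A₂=0.0194*1.28/0.0087=2.85 m/s
(b) Bernoulli: P₂-P₁=0.5*rho*(V₁^2-V₂^2)/1000=0.5*1000*(1.28^2-2.85^2)/1000=-3.242 kPa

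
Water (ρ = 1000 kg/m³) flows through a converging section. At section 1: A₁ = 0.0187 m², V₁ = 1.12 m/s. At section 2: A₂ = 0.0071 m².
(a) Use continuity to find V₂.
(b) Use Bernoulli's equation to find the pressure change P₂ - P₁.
(a) Continuity: A₁V₁=A₂V₂ -> V₂=A₁V₁/A₂=0.0187*1.12/0.0071=2.95 m/s
(b) Bernoulli: P₂-P₁=0.5*rho*(V₁^2-V₂^2)/1000=0.5*1000*(1.12^2-2.95^2)/1000=-3.724 kPa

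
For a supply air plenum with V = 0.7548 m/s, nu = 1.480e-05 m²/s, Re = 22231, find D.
Formula: Re = \frac{V D}{\nu}
Substituting knowns: 22231 = 0.7548·D/1.480e-05
Solving for D: D = 22231·1.480e-05/0.7548 = 0.4359 m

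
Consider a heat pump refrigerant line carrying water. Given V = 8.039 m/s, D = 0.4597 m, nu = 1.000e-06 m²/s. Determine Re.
Formula: Re = \frac{V D}{\nu}
Re = 8.039·0.4597/1.000e-06 = 3.696e+06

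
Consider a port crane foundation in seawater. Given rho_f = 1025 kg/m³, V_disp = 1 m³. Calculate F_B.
Formula: F_B = \rho_f g V_{disp}
F_B = 1025·9.81·1 = 10055 N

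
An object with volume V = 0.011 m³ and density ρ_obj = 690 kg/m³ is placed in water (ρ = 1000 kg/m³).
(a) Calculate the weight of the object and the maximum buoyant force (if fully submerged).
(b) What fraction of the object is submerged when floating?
(a) W=rho_obj*g*V=690*9.81*0.011=74.5 N; F_B(max)=rho*g*V=1000*9.81*0.011=107.9 N
(b) Floating fraction=rho_obj/rho=690/1000=0.690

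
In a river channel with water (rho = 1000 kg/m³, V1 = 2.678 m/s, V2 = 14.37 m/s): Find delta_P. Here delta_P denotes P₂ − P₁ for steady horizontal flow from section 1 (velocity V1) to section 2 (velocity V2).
Formula: \Delta P = \frac{1}{2} \rho (V_1^2 - V_2^2)
delta_P = 0.5·1000·(2.678² − 14.37²)/1000 = -99.66 kPa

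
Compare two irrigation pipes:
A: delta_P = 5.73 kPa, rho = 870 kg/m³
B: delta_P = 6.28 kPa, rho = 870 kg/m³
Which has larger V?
V(A) = 3.629 m/s, V(B) = 3.8 m/s. Answer: B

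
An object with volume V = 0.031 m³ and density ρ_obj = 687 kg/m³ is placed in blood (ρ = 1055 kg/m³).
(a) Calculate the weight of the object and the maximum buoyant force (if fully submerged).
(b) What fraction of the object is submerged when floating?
(a) W=rho_obj*g*V=687*9.81*0.031=208.9 N; F_B(max)=rho*g*V=1055*9.81*0.031=320.8 N
(b) Floating fraction=rho_obj/rho=687/1055=0.651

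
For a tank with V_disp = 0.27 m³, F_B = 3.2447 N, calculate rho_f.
Formula: F_B = \rho_f g V_{disp}
Substituting knowns: 3.2447 = rho_f·9.81·0.27
Solving for rho_f: rho_f = 3.2447/(9.81·0.27) = 1.225 kg/m³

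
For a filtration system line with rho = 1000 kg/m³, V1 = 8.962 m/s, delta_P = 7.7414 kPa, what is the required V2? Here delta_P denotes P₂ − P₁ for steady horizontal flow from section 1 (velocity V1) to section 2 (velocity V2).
Formula: \Delta P = \frac{1}{2} \rho (V_1^2 - V_2^2)
Substituting knowns: 7.7414 = 0.5·1000·(8.962² − V2²)/1000
Solving for V2: V2 = √(8.962² − 2·(7.7414·1000)/1000) = 8.052 m/s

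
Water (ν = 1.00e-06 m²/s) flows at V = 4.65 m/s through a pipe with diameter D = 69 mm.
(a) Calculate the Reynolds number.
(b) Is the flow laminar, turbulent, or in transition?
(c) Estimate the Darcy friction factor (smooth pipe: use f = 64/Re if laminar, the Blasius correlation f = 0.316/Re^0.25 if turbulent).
(a) Re = V·D/ν = 4.65·0.069/1.00e-06 = 320850
(b) Flow regime: turbulent (Re > 4000)
(c) Friction factor: f = 0.316/Re^0.25 = 0.316/320850^0.25 = 0.01328 (Blasius is strictly valid for Re ≲ 1e5; used here as the smooth-pipe estimate the problem specifies)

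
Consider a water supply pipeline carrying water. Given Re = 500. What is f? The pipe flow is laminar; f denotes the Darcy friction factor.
Formula: f = \frac{64}{Re}
f = 64/500 = 0.128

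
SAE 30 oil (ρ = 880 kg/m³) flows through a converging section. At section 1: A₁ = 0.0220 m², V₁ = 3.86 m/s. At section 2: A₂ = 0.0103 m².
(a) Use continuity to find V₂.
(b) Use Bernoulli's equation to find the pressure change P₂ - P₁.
(a) Continuity: A₁V₁=A₂V₂ -> V₂=A₁V₁/A₂=0.0220*3.86/0.0103=8.24 m/s
(b) Bernoulli: P₂-P₁=0.5*rho*(V₁^2-V₂^2)/1000=0.5*880*(3.86^2-8.24^2)/1000=-23.32 kPa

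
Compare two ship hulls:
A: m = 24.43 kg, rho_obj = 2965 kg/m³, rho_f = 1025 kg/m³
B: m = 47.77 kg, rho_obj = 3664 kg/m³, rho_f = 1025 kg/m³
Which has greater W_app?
W_app(A) = 156.8 N, W_app(B) = 337.5 N. Answer: B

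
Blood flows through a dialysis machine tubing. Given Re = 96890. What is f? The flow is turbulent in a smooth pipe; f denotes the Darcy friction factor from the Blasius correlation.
Formula: f = \frac{0.316}{Re^{0.25}}
f = 0.316/96890^0.25 = 0.01791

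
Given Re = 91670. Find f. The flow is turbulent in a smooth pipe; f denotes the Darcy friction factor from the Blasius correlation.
Formula: f = \frac{0.316}{Re^{0.25}}
f = 0.316/91670^0.25 = 0.01816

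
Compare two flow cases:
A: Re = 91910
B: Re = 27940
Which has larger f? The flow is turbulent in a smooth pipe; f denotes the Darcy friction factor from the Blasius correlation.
f(A) = 0.01815, f(B) = 0.02444. Answer: B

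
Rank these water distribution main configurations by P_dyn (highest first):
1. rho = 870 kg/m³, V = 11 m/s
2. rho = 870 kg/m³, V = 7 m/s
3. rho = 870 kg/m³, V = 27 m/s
Case 1: P_dyn = 52.63 kPa
Case 2: P_dyn = 21.32 kPa
Case 3: P_dyn = 317.1 kPa
Ranking (highest first): 3, 1, 2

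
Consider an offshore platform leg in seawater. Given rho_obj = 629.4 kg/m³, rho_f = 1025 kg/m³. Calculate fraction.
Formula: f_{sub} = \frac{\rho_{obj}}{\rho_f}
fraction = 629.4/1025 = 0.614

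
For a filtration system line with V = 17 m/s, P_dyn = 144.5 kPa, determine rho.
Formula: P_{dyn} = \frac{1}{2} \rho V^2
Substituting knowns: 144.5 = 0.5·rho·17²/1000
Solving for rho: rho = 2·(144.5·1000)/17² = 1000 kg/m³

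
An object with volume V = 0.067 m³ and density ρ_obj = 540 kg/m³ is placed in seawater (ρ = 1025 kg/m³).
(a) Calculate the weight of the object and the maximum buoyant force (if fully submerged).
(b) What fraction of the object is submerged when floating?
(a) W=rho_obj*g*V=540*9.81*0.067=354.9 N; F_B(max)=rho*g*V=1025*9.81*0.067=673.7 N
(b) Floating fraction=rho_obj/rho=540/1025=0.527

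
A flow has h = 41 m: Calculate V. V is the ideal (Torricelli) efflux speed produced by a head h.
Formula: V = \sqrt{2 g h}
V = √(2·9.81·41) = 28.36 m/s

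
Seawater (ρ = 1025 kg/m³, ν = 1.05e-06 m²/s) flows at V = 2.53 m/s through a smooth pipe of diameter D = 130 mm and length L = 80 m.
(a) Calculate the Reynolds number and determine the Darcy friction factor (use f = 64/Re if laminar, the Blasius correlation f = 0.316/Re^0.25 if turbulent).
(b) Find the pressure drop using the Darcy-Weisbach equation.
(a) Re = V·D/ν = 2.53·0.13/1.05e-06 = 313240 → turbulent (Re > 4000); f = 0.316/Re^0.25 = 0.316/313240^0.25 = 0.013357 (Blasius is strictly valid for Re ≲ 1e5; used here as the smooth-pipe estimate the problem specifies)
(b) Darcy-Weisbach: ΔP = f·(L/D)·½ρV²/1000 = 0.013357·(80/0.130)·½·1025·2.53²/1000 = 26.96 kPa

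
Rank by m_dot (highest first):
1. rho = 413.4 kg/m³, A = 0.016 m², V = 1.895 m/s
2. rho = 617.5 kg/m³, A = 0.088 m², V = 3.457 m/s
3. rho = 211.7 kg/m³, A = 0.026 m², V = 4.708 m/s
Case 1: m_dot = 12.53 kg/s
Case 2: m_dot = 187.9 kg/s
Case 3: m_dot = 25.91 kg/s
Ranking (highest first): 2, 3, 1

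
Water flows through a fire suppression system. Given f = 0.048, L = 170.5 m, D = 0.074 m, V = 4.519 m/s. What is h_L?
Formula: h_L = f \frac{L}{D} \frac{V^2}{2g}
h_L = 0.048·(170.5/0.074)·4.519²/(2·9.81) = 115.1 m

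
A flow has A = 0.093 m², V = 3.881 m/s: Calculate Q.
Formula: Q = A V
Q = 0.093·3.881·1000 = 360.9 L/s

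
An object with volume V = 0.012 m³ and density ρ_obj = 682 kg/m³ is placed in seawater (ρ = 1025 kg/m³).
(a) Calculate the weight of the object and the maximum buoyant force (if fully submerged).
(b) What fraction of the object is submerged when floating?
(a) W=rho_obj*g*V=682*9.81*0.012=80.3 N; F_B(max)=rho*g*V=1025*9.81*0.012=120.7 N
(b) Floating fraction=rho_obj/rho=682/1025=0.665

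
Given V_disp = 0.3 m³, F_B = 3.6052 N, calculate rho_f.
Formula: F_B = \rho_f g V_{disp}
Substituting knowns: 3.6052 = rho_f·9.81·0.3
Solving for rho_f: rho_f = 3.6052/(9.81·0.3) = 1.225 kg/m³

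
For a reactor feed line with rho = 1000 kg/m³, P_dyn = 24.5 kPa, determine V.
Formula: P_{dyn} = \frac{1}{2} \rho V^2
Substituting knowns: 24.5 = 0.5·1000·V²/1000
Solving for V: V = √(2·(24.5·1000)/1000) = 7 m/s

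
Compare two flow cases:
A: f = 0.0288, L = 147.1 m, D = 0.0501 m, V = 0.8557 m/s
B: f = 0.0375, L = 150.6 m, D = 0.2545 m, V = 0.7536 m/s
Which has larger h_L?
h_L(A) = 3.156 m, h_L(B) = 0.6423 m. Answer: A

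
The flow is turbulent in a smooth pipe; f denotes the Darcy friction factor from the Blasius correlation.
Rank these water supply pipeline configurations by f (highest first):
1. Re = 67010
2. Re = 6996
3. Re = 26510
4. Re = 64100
Case 1: f = 0.01964
Case 2: f = 0.03455
Case 3: f = 0.02476
Case 4: f = 0.01986
Ranking (highest first): 2, 3, 4, 1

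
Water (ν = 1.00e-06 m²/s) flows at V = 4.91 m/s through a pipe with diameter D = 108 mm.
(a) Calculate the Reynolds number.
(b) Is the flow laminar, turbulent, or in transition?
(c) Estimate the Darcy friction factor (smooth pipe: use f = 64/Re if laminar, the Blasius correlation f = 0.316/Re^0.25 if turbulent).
(a) Re = V·D/ν = 4.91·0.108/1.00e-06 = 530280
(b) Flow regime: turbulent (Re > 4000)
(c) Friction factor: f = 0.316/Re^0.25 = 0.316/530280^0.25 = 0.01171 (Blasius is strictly valid for Re ≲ 1e5; used here as the smooth-pipe estimate the problem specifies)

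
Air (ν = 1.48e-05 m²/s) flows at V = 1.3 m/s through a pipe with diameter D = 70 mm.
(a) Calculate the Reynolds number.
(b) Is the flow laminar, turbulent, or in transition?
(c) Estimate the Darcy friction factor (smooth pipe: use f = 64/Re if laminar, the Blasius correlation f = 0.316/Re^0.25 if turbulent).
(a) Re = V·D/ν = 1.3·0.07/1.48e-05 = 6148.6
(b) Flow regime: turbulent (Re > 4000)
(c) Friction factor: f = 0.316/Re^0.25 = 0.316/6148.6^0.25 = 0.03569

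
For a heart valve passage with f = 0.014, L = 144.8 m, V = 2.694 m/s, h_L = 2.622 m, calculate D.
Formula: h_L = f \frac{L}{D} \frac{V^2}{2g}
Substituting knowns: 2.622 = 0.014·(144.8/D)·2.694²/(2·9.81)
Solving for D: D = 0.014·144.8·2.694²/(2·9.81·2.622) = 0.286 m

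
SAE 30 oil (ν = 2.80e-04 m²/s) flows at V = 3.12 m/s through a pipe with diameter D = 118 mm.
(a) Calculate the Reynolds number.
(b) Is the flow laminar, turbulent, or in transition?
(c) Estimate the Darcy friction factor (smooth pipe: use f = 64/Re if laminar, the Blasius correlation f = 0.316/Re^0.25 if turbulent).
(a) Re = V·D/ν = 3.12·0.118/2.80e-04 = 1314.9
(b) Flow regime: laminar (Re < 2300)
(c) Friction factor: f = 64/Re = 64/1314.9 = 0.04867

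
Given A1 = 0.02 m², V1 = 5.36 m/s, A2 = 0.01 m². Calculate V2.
Formula: V_2 = \frac{A_1 V_1}{A_2}
V2 = 0.02·5.36/0.01 = 10.72 m/s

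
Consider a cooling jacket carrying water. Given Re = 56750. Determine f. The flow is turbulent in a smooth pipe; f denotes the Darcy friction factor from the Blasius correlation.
Formula: f = \frac{0.316}{Re^{0.25}}
f = 0.316/56750^0.25 = 0.02047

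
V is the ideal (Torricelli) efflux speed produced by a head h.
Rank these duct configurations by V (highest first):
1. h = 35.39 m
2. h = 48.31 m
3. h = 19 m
Case 1: V = 26.35 m/s
Case 2: V = 30.79 m/s
Case 3: V = 19.31 m/s
Ranking (highest first): 2, 1, 3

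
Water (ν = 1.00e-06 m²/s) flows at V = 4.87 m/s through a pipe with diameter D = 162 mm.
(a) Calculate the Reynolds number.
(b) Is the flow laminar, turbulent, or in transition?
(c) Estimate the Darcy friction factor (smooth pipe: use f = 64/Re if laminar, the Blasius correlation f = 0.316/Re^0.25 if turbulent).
(a) Re = V·D/ν = 4.87·0.162/1.00e-06 = 788940
(b) Flow regime: turbulent (Re > 4000)
(c) Friction factor: f = 0.316/Re^0.25 = 0.316/788940^0.25 = 0.0106 (Blasius is strictly valid for Re ≲ 1e5; used here as the smooth-pipe estimate the problem specifies)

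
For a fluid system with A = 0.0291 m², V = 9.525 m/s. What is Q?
Formula: Q = A V
Q = 0.0291·9.525·1000 = 277.2 L/s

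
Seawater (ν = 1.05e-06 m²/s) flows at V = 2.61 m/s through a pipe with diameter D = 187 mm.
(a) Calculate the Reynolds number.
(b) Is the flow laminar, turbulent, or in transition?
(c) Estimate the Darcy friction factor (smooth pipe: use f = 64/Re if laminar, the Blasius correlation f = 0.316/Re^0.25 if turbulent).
(a) Re = V·D/ν = 2.61·0.187/1.05e-06 = 464830
(b) Flow regime: turbulent (Re > 4000)
(c) Friction factor: f = 0.316/Re^0.25 = 0.316/464830^0.25 = 0.0121 (Blasius is strictly valid for Re ≲ 1e5; used here as the smooth-pipe estimate the problem specifies)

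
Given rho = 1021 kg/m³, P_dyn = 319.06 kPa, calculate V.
Formula: P_{dyn} = \frac{1}{2} \rho V^2
Substituting knowns: 319.06 = 0.5·1021·V²/1000
Solving for V: V = √(2·(319.06·1000)/1021) = 25 m/s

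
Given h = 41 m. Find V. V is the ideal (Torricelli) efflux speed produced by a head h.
Formula: V = \sqrt{2 g h}
V = √(2·9.81·41) = 28.36 m/s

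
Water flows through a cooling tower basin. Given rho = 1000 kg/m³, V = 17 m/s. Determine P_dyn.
Formula: P_{dyn} = \frac{1}{2} \rho V^2
P_dyn = 0.5·1000·17²/1000 = 144.5 kPa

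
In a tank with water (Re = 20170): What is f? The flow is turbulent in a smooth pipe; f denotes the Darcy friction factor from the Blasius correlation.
Formula: f = \frac{0.316}{Re^{0.25}}
f = 0.316/20170^0.25 = 0.02652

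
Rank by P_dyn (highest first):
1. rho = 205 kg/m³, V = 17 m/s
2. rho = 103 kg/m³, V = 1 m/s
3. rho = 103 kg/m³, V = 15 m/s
Case 1: P_dyn = 29.62 kPa
Case 2: P_dyn = 0.0515 kPa
Case 3: P_dyn = 11.59 kPa
Ranking (highest first): 1, 3, 2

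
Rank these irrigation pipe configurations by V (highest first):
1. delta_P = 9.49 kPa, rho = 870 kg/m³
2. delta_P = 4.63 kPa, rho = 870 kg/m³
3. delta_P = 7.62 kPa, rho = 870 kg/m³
Case 1: V = 4.671 m/s
Case 2: V = 3.262 m/s
Case 3: V = 4.185 m/s
Ranking (highest first): 1, 3, 2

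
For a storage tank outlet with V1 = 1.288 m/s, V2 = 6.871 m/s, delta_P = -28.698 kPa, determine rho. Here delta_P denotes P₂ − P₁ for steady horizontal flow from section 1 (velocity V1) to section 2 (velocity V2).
Formula: \Delta P = \frac{1}{2} \rho (V_1^2 - V_2^2)
Substituting knowns: -28.698 = 0.5·rho·(1.288² − 6.871²)/1000
Solving for rho: rho = 2·(-28.698·1000)/(1.288² − 6.871²) = 1260 kg/m³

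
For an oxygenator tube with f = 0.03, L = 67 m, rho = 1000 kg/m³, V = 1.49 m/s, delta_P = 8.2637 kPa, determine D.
Formula: \Delta P = f \frac{L}{D} \frac{\rho V^2}{2}
Substituting knowns: 8.2637 = 0.03·(67/D)·0.5·1000·1.49²/1000
Solving for D: D = 0.03·67·0.5·1000·1.49²/(8.2637·1000) = 0.27 m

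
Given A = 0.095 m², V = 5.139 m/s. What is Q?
Formula: Q = A V
Q = 0.095·5.139·1000 = 488.2 L/s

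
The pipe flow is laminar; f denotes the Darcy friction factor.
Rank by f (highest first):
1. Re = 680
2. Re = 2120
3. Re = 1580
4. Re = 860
Case 1: f = 0.09412
Case 2: f = 0.03019
Case 3: f = 0.04051
Case 4: f = 0.07442
Ranking (highest first): 1, 4, 3, 2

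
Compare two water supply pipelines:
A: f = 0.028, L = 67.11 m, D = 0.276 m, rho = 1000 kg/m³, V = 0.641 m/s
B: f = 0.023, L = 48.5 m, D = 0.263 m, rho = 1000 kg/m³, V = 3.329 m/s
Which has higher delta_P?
delta_P(A) = 1.399 kPa, delta_P(B) = 23.5 kPa. Answer: B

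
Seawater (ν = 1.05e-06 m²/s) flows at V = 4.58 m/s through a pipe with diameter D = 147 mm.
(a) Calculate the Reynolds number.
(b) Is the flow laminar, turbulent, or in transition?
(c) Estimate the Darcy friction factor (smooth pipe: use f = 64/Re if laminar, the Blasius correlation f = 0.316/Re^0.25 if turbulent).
(a) Re = V·D/ν = 4.58·0.147/1.05e-06 = 641200
(b) Flow regime: turbulent (Re > 4000)
(c) Friction factor: f = 0.316/Re^0.25 = 0.316/641200^0.25 = 0.01117 (Blasius is strictly valid for Re ≲ 1e5; used here as the smooth-pipe estimate the problem specifies)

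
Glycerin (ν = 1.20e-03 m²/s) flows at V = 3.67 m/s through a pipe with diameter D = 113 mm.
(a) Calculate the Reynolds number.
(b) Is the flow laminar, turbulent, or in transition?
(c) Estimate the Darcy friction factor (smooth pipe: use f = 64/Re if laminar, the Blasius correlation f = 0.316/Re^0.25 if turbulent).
(a) Re = V·D/ν = 3.67·0.113/1.20e-03 = 345.59
(b) Flow regime: laminar (Re < 2300)
(c) Friction factor: f = 64/Re = 64/345.59 = 0.1852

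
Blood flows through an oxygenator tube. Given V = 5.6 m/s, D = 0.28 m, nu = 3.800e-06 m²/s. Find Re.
Formula: Re = \frac{V D}{\nu}
Re = 5.6·0.28/3.800e-06 = 412632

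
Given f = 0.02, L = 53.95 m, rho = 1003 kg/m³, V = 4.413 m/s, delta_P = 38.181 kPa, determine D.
Formula: \Delta P = f \frac{L}{D} \frac{\rho V^2}{2}
Substituting knowns: 38.181 = 0.02·(53.95/D)·0.5·1003·4.413²/1000
Solving for D: D = 0.02·53.95·0.5·1003·4.413²/(38.181·1000) = 0.276 m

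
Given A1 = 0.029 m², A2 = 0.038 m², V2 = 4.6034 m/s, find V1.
Formula: V_2 = \frac{A_1 V_1}{A_2}
Substituting knowns: 4.6034 = 0.029·V1/0.038
Solving for V1: V1 = 4.6034·0.038/0.029 = 6.032 m/s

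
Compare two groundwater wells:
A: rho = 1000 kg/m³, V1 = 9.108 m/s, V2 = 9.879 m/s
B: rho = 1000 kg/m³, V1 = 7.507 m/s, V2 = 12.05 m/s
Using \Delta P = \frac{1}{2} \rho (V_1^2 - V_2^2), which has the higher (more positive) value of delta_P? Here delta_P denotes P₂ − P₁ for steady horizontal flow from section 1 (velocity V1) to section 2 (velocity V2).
delta_P(A) = -7.319 kPa, delta_P(B) = -44.42 kPa. Answer: A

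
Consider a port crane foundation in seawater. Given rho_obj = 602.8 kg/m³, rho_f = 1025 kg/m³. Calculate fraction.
Formula: f_{sub} = \frac{\rho_{obj}}{\rho_f}
fraction = 602.8/1025 = 0.5881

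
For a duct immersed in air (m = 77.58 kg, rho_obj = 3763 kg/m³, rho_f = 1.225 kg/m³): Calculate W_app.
Formula: W_{app} = mg\left(1 - \frac{\rho_f}{\rho_{obj}}\right)
W_app = 77.58·9.81·(1 − 1.225/3763) = 760.8 N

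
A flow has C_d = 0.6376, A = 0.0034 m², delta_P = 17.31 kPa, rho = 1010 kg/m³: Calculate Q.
Formula: Q = C_d A \sqrt{\frac{2 \Delta P}{\rho}}
Q = 0.6376·0.0034·√(2·(17.31·1000)/1010)·1000 = 12.69 L/s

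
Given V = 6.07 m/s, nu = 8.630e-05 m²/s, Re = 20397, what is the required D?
Formula: Re = \frac{V D}{\nu}
Substituting knowns: 20397 = 6.07·D/8.630e-05
Solving for D: D = 20397·8.630e-05/6.07 = 0.29 m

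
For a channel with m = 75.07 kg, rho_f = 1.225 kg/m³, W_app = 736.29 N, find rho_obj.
Formula: W_{app} = mg\left(1 - \frac{\rho_f}{\rho_{obj}}\right)
Substituting knowns: 736.29 = 75.07·9.81·(1 − 1.225/rho_obj)
Solving for rho_obj: rho_obj = 1.225/(1 − 736.29/(75.07·9.81)) = 6150 kg/m³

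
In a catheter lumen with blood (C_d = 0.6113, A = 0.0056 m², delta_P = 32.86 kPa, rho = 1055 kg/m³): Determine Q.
Formula: Q = C_d A \sqrt{\frac{2 \Delta P}{\rho}}
Q = 0.6113·0.0056·√(2·(32.86·1000)/1055)·1000 = 27.02 L/s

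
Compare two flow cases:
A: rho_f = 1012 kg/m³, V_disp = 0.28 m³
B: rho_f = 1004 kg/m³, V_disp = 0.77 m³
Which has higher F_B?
F_B(A) = 2780 N, F_B(B) = 7584 N. Answer: B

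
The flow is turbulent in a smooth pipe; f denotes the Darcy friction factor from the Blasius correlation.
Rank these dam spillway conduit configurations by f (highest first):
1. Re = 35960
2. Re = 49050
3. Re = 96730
Case 1: f = 0.02295
Case 2: f = 0.02123
Case 3: f = 0.01792
Ranking (highest first): 1, 2, 3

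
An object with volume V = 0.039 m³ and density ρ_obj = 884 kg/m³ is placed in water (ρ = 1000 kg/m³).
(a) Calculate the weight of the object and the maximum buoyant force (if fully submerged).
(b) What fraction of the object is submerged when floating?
(a) W=rho_obj*g*V=884*9.81*0.039=338.2 N; F_B(max)=rho*g*V=1000*9.81*0.039=382.6 N
(b) Floating fraction=rho_obj/rho=884/1000=0.884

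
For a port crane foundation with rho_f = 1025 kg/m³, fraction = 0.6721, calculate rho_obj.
Formula: f_{sub} = \frac{\rho_{obj}}{\rho_f}
Substituting knowns: 0.6721 = rho_obj/1025
Solving for rho_obj: rho_obj = 0.6721·1025 = 688.9 kg/m³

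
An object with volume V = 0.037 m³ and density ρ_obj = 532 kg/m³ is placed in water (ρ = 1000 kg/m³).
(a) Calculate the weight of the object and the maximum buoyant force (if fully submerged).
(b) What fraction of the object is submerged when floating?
(a) W=rho_obj*g*V=532*9.81*0.037=193.1 N; F_B(max)=rho*g*V=1000*9.81*0.037=363.0 N
(b) Floating fraction=rho_obj/rho=532/1000=0.532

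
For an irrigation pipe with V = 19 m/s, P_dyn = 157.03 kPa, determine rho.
Formula: P_{dyn} = \frac{1}{2} \rho V^2
Substituting knowns: 157.03 = 0.5·rho·19²/1000
Solving for rho: rho = 2·(157.03·1000)/19² = 870 kg/m³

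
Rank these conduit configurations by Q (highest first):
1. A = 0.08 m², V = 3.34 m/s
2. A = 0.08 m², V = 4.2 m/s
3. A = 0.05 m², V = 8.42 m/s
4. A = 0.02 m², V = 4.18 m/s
Case 1: Q = 267.2 L/s
Case 2: Q = 336 L/s
Case 3: Q = 421 L/s
Case 4: Q = 83.6 L/s
Ranking (highest first): 3, 2, 1, 4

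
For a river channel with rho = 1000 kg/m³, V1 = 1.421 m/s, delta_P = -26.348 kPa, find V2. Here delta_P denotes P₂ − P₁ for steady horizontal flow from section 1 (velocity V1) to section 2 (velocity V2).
Formula: \Delta P = \frac{1}{2} \rho (V_1^2 - V_2^2)
Substituting knowns: -26.348 = 0.5·1000·(1.421² − V2²)/1000
Solving for V2: V2 = √(1.421² − 2·(-26.348·1000)/1000) = 7.397 m/s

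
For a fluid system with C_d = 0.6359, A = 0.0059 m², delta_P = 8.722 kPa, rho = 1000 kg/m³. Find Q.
Formula: Q = C_d A \sqrt{\frac{2 \Delta P}{\rho}}
Q = 0.6359·0.0059·√(2·(8.722·1000)/1000)·1000 = 15.67 L/s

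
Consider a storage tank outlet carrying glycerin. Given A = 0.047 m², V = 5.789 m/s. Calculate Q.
Formula: Q = A V
Q = 0.047·5.789·1000 = 272.1 L/s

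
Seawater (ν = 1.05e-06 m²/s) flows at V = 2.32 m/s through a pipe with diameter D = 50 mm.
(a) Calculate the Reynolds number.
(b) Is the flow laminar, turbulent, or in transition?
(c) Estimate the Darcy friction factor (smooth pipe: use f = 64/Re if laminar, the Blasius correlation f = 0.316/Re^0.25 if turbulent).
(a) Re = V·D/ν = 2.32·0.05/1.05e-06 = 110480
(b) Flow regime: turbulent (Re > 4000)
(c) Friction factor: f = 0.316/Re^0.25 = 0.316/110480^0.25 = 0.01733 (Blasius is strictly valid for Re ≲ 1e5; used here as the smooth-pipe estimate the problem specifies)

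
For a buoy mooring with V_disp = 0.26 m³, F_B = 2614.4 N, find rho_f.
Formula: F_B = \rho_f g V_{disp}
Substituting knowns: 2614.4 = rho_f·9.81·0.26
Solving for rho_f: rho_f = 2614.4/(9.81·0.26) = 1025 kg/m³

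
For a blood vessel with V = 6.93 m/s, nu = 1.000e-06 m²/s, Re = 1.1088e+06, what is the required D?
Formula: Re = \frac{V D}{\nu}
Substituting knowns: 1.1088e+06 = 6.93·D/1.000e-06
Solving for D: D = 1.1088e+06·1.000e-06/6.93 = 0.16 m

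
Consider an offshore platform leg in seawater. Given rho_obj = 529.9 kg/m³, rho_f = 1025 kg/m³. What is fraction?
Formula: f_{sub} = \frac{\rho_{obj}}{\rho_f}
fraction = 529.9/1025 = 0.517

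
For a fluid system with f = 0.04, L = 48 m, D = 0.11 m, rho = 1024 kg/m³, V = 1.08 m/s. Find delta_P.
Formula: \Delta P = f \frac{L}{D} \frac{\rho V^2}{2}
delta_P = 0.04·(48/0.11)·0.5·1024·1.08²/1000 = 10.42 kPa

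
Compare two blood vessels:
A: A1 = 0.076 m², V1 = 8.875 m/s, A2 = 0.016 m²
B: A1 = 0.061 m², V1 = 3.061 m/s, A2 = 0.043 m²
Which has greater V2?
V2(A) = 42.16 m/s, V2(B) = 4.342 m/s. Answer: A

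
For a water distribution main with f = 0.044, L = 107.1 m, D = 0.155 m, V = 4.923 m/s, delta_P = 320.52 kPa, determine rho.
Formula: \Delta P = f \frac{L}{D} \frac{\rho V^2}{2}
Substituting knowns: 320.52 = 0.044·(107.1/0.155)·0.5·rho·4.923²/1000
Solving for rho: rho = (320.52·1000)/(0.044·(107.1/0.155)·0.5·4.923²) = 870 kg/m³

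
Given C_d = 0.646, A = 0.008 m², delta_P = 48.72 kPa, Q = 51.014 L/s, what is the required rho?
Formula: Q = C_d A \sqrt{\frac{2 \Delta P}{\rho}}
Substituting knowns: 51.014 = 0.646·0.008·√(2·(48.72·1000)/rho)·1000
Solving for rho: rho = 2·(48.72·1000)/((51.014/1000)/(0.646·0.008))² = 1000 kg/m³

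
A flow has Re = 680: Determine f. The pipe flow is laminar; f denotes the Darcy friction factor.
Formula: f = \frac{64}{Re}
f = 64/680 = 0.09412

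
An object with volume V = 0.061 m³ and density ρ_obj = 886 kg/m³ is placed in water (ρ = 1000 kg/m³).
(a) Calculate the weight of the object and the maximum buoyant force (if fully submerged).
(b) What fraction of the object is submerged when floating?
(a) W=rho_obj*g*V=886*9.81*0.061=530.2 N; F_B(max)=rho*g*V=1000*9.81*0.061=598.4 N
(b) Floating fraction=rho_obj/rho=886/1000=0.886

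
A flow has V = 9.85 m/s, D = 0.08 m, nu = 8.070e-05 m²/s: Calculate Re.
Formula: Re = \frac{V D}{\nu}
Re = 9.85·0.08/8.070e-05 = 9765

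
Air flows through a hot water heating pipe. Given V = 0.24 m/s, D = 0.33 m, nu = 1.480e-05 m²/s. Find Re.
Formula: Re = \frac{V D}{\nu}
Re = 0.24·0.33/1.480e-05 = 5351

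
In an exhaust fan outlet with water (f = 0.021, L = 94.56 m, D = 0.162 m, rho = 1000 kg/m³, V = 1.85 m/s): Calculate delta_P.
Formula: \Delta P = f \frac{L}{D} \frac{\rho V^2}{2}
delta_P = 0.021·(94.56/0.162)·0.5·1000·1.85²/1000 = 20.98 kPa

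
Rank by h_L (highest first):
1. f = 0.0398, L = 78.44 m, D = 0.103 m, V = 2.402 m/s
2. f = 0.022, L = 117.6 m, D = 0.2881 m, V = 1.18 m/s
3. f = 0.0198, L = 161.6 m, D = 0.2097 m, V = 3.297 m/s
Case 1: h_L = 8.913 m
Case 2: h_L = 0.6373 m
Case 3: h_L = 8.454 m
Ranking (highest first): 1, 3, 2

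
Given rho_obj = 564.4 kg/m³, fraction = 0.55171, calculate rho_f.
Formula: f_{sub} = \frac{\rho_{obj}}{\rho_f}
Substituting knowns: 0.55171 = 564.4/rho_f
Solving for rho_f: rho_f = 564.4/0.55171 = 1023 kg/m³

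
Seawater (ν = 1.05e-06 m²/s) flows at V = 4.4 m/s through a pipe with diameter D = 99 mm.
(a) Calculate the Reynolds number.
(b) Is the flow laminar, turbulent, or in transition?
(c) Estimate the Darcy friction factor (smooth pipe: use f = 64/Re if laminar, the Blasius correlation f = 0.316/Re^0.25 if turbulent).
(a) Re = V·D/ν = 4.4·0.099/1.05e-06 = 414860
(b) Flow regime: turbulent (Re > 4000)
(c) Friction factor: f = 0.316/Re^0.25 = 0.316/414860^0.25 = 0.01245 (Blasius is strictly valid for Re ≲ 1e5; used here as the smooth-pipe estimate the problem specifies)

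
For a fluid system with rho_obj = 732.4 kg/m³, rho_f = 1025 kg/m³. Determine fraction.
Formula: f_{sub} = \frac{\rho_{obj}}{\rho_f}
fraction = 732.4/1025 = 0.7145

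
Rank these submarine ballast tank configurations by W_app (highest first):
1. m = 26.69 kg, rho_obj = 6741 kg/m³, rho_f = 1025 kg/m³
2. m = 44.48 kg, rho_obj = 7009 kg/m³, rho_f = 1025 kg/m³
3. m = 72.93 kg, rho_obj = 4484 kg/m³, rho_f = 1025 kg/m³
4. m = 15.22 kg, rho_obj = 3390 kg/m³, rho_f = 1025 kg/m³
Case 1: W_app = 222 N
Case 2: W_app = 372.5 N
Case 3: W_app = 551.9 N
Case 4: W_app = 104.2 N
Ranking (highest first): 3, 2, 1, 4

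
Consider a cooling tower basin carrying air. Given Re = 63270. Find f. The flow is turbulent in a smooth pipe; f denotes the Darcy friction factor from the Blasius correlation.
Formula: f = \frac{0.316}{Re^{0.25}}
f = 0.316/63270^0.25 = 0.01992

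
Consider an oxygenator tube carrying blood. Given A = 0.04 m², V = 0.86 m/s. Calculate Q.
Formula: Q = A V
Q = 0.04·0.86·1000 = 34.4 L/s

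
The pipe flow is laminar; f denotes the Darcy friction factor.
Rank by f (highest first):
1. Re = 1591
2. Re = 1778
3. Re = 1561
Case 1: f = 0.04023
Case 2: f = 0.036
Case 3: f = 0.041
Ranking (highest first): 3, 1, 2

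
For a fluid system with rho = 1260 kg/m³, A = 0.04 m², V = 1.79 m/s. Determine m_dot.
Formula: \dot{m} = \rho A V
m_dot = 1260·0.04·1.79 = 90.22 kg/s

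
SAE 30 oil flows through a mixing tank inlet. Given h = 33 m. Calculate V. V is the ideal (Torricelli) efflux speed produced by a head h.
Formula: V = \sqrt{2 g h}
V = √(2·9.81·33) = 25.45 m/s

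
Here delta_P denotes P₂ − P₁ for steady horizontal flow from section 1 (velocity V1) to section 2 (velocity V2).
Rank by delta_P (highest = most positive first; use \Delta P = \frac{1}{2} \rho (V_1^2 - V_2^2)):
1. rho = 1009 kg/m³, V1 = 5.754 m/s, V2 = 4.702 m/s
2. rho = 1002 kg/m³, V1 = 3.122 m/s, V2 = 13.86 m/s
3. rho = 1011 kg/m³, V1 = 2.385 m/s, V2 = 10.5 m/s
Case 1: delta_P = 5.549 kPa
Case 2: delta_P = -91.36 kPa
Case 3: delta_P = -52.86 kPa
Ranking (highest first): 1, 3, 2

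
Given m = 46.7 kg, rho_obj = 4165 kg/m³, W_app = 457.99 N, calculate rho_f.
Formula: W_{app} = mg\left(1 - \frac{\rho_f}{\rho_{obj}}\right)
Substituting knowns: 457.99 = 46.7·9.81·(1 − rho_f/4165)
Solving for rho_f: rho_f = 4165·(1 − 457.99/(46.7·9.81)) = 1.246 kg/m³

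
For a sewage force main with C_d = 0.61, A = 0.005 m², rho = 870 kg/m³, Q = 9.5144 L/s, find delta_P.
Formula: Q = C_d A \sqrt{\frac{2 \Delta P}{\rho}}
Substituting knowns: 9.5144 = 0.61·0.005·√(2·(delta_P·1000)/870)·1000
Solving for delta_P: delta_P = ((9.5144/1000)/(0.61·0.005))²·870/2/1000 = 4.233 kPa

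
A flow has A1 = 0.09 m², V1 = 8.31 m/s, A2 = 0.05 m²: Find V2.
Formula: V_2 = \frac{A_1 V_1}{A_2}
V2 = 0.09·8.31/0.05 = 14.96 m/s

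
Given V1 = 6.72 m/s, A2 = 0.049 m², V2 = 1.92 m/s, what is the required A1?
Formula: V_2 = \frac{A_1 V_1}{A_2}
Substituting knowns: 1.92 = A1·6.72/0.049
Solving for A1: A1 = 1.92·0.049/6.72 = 0.014 m²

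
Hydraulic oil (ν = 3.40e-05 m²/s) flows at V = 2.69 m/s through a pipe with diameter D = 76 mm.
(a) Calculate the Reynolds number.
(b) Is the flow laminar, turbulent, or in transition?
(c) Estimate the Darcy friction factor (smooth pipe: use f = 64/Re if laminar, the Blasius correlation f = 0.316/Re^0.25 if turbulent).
(a) Re = V·D/ν = 2.69·0.076/3.40e-05 = 6012.9
(b) Flow regime: turbulent (Re > 4000)
(c) Friction factor: f = 0.316/Re^0.25 = 0.316/6012.9^0.25 = 0.03589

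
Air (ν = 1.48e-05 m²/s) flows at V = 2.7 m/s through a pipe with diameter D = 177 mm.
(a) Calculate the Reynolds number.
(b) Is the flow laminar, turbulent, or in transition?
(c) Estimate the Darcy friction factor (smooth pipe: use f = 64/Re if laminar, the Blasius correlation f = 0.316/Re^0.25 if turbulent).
(a) Re = V·D/ν = 2.7·0.177/1.48e-05 = 32291
(b) Flow regime: turbulent (Re > 4000)
(c) Friction factor: f = 0.316/Re^0.25 = 0.316/32291^0.25 = 0.02357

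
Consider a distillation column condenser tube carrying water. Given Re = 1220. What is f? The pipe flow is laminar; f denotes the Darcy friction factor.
Formula: f = \frac{64}{Re}
f = 64/1220 = 0.05246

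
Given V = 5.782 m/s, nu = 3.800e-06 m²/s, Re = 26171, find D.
Formula: Re = \frac{V D}{\nu}
Substituting knowns: 26171 = 5.782·D/3.800e-06
Solving for D: D = 26171·3.800e-06/5.782 = 0.0172 m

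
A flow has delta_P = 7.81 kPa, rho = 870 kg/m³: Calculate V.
Formula: V = \sqrt{\frac{2 \Delta P}{\rho}}
V = √(2·(7.81·1000)/870) = 4.237 m/s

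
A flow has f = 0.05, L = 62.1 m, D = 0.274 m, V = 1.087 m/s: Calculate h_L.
Formula: h_L = f \frac{L}{D} \frac{V^2}{2g}
h_L = 0.05·(62.1/0.274)·1.087²/(2·9.81) = 0.6825 m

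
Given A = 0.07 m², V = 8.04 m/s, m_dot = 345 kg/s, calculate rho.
Formula: \dot{m} = \rho A V
Substituting knowns: 345 = rho·0.07·8.04
Solving for rho: rho = 345/(0.07·8.04) = 613 kg/m³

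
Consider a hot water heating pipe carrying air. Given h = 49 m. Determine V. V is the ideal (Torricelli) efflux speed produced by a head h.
Formula: V = \sqrt{2 g h}
V = √(2·9.81·49) = 31.01 m/s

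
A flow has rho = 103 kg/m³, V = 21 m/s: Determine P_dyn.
Formula: P_{dyn} = \frac{1}{2} \rho V^2
P_dyn = 0.5·103·21²/1000 = 22.71 kPa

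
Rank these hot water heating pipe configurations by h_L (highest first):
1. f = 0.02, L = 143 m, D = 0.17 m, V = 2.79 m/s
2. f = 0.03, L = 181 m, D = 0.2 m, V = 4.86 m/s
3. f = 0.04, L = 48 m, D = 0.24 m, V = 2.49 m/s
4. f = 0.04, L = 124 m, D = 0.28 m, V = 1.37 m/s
Case 1: h_L = 6.675 m
Case 2: h_L = 32.68 m
Case 3: h_L = 2.528 m
Case 4: h_L = 1.695 m
Ranking (highest first): 2, 1, 3, 4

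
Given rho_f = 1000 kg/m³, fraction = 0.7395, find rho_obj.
Formula: f_{sub} = \frac{\rho_{obj}}{\rho_f}
Substituting knowns: 0.7395 = rho_obj/1000
Solving for rho_obj: rho_obj = 0.7395·1000 = 739.5 kg/m³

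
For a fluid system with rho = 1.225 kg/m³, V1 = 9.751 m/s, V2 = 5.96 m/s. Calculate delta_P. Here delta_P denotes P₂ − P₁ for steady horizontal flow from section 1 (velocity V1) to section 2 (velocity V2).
Formula: \Delta P = \frac{1}{2} \rho (V_1^2 - V_2^2)
delta_P = 0.5·1.225·(9.751² − 5.96²)/1000 = 0.03648 kPa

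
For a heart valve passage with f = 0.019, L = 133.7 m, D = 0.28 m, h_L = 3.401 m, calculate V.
Formula: h_L = f \frac{L}{D} \frac{V^2}{2g}
Substituting knowns: 3.401 = 0.019·(133.7/0.28)·V²/(2·9.81)
Solving for V: V = √(3.401·2·9.81/(0.019·(133.7/0.28))) = 2.712 m/s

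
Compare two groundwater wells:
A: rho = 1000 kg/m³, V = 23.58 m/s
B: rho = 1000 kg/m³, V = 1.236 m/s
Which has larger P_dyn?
P_dyn(A) = 278 kPa, P_dyn(B) = 0.7638 kPa. Answer: A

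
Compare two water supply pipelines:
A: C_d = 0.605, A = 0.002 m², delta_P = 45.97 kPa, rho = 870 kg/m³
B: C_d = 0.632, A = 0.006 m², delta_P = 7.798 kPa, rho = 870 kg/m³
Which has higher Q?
Q(A) = 12.44 L/s, Q(B) = 16.06 L/s. Answer: B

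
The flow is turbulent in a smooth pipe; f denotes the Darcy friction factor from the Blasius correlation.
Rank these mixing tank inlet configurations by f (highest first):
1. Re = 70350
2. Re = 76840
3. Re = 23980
Case 1: f = 0.0194
Case 2: f = 0.01898
Case 3: f = 0.02539
Ranking (highest first): 3, 1, 2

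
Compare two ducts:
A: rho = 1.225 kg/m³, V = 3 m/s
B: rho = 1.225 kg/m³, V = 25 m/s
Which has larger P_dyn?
P_dyn(A) = 0.005513 kPa, P_dyn(B) = 0.3828 kPa. Answer: B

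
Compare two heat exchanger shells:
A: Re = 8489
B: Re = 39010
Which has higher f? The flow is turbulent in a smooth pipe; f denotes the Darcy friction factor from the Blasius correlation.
f(A) = 0.03292, f(B) = 0.02249. Answer: A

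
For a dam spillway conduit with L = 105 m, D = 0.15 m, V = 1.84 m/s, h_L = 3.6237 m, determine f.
Formula: h_L = f \frac{L}{D} \frac{V^2}{2g}
Substituting knowns: 3.6237 = f·(105/0.15)·1.84²/(2·9.81)
Solving for f: f = 3.6237·2·9.81/((105/0.15)·1.84²) = 0.03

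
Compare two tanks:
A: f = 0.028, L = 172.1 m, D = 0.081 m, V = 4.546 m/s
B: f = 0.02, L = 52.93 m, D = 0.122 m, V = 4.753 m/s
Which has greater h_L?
h_L(A) = 62.66 m, h_L(B) = 9.991 m. Answer: A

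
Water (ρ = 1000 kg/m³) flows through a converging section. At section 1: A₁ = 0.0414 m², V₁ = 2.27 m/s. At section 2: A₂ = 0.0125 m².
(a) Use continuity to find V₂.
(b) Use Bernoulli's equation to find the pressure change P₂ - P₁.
(a) Continuity: A₁V₁=A₂V₂ -> V₂=A₁V₁/A₂=0.0414*2.27/0.0125=7.52 m/s
(b) Bernoulli: P₂-P₁=0.5*rho*(V₁^2-V₂^2)/1000=0.5*1000*(2.27^2-7.52^2)/1000=-25.7 kPa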